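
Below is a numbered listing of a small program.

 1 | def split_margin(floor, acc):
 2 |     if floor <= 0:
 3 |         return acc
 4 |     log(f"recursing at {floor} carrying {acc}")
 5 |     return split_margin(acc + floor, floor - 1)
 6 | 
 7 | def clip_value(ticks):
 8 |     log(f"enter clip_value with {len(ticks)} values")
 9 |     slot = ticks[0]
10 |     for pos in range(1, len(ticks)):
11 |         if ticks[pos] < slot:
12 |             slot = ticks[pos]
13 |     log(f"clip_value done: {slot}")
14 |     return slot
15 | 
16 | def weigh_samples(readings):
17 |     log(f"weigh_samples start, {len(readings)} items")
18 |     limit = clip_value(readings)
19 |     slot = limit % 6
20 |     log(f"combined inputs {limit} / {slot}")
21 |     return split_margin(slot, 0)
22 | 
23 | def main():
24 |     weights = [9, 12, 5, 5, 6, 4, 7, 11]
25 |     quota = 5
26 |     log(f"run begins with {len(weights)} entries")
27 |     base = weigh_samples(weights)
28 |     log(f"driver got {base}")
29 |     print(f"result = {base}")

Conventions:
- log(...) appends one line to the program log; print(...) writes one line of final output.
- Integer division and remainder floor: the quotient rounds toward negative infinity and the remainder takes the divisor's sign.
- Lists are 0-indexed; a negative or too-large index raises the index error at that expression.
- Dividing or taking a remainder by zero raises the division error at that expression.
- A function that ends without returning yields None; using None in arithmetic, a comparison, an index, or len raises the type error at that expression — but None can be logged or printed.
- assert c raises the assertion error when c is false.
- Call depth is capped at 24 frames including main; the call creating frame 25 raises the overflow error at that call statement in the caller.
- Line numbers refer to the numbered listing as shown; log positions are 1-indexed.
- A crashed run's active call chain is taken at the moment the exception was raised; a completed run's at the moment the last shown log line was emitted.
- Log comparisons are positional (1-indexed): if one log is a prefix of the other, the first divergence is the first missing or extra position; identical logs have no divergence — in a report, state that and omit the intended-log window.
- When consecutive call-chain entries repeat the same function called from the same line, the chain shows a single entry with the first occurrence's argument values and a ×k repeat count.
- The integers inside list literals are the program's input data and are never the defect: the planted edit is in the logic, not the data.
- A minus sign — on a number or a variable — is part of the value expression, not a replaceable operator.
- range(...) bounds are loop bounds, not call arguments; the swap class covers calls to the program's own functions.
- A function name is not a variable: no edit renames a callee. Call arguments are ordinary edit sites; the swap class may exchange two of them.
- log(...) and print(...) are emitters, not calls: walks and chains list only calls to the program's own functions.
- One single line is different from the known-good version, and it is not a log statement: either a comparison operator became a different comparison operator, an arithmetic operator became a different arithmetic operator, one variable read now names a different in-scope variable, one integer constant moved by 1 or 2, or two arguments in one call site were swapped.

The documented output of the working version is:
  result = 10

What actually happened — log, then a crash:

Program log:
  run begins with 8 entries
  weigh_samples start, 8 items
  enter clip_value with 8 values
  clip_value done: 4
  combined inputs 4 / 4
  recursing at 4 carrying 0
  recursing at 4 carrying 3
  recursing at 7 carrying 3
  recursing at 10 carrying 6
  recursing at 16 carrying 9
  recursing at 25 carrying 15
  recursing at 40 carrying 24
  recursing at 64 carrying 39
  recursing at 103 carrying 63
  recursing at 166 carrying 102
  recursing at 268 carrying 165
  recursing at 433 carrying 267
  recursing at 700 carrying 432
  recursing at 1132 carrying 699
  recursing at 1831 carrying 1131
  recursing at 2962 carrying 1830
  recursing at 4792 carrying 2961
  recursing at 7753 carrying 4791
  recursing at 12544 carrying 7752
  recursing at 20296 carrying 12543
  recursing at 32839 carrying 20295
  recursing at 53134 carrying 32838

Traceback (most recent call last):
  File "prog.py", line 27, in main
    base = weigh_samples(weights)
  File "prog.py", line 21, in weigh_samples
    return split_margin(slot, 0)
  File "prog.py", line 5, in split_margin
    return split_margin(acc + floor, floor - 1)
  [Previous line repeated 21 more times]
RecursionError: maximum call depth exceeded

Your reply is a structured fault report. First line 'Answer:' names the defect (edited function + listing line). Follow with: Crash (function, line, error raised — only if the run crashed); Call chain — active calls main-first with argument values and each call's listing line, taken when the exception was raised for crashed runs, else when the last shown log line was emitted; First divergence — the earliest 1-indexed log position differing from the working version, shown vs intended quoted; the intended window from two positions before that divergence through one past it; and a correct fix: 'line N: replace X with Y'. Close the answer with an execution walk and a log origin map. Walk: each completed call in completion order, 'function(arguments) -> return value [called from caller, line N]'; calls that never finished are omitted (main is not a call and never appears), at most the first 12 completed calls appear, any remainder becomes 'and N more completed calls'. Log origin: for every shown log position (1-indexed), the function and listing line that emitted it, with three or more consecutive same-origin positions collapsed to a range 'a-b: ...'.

Answer: the defect is in split_margin at line 5.
Key observation: At log position 7 the runs split — shown 'recursing at 4 carrying 3', but the working version logs 'recursing at 3 carrying 4'.
Crash: split_margin, line 5, RecursionError.
Call chain: main -> weigh_samples([9, 12, 5, 5, 6, 4, 7, 11]) (called at line 27) -> split_margin(4, 0) (called at line 21) -> split_margin(4, 3) (called at line 5) ×21.
First divergence: position 7 — the shown line 'recursing at 4 carrying 3' should read 'recursing at 3 carrying 4'.
Intended log window:
  5: combined inputs 4 / 4
  6: recursing at 4 carrying 0
  7: recursing at 3 carrying 4
  8: recursing at 2 carrying 7
Execution walk:
  clip_value([9, 12, 5, 5, 6, 4, 7, 11]) -> 4  [called from weigh_samples, line 18]
Origin of each log line:
  1: emitted by main (line 26)
  2: emitted by weigh_samples (line 17)
  3: emitted by clip_value (line 8)
  4: emitted by clip_value (line 13)
  5: emitted by weigh_samples (line 20)
  6-27: emitted by split_margin (line 4)
A correct fix: line 5: replace `split_margin(acc + floor, floor - 1)` with `split_margin(floor - 1, acc + floor)`.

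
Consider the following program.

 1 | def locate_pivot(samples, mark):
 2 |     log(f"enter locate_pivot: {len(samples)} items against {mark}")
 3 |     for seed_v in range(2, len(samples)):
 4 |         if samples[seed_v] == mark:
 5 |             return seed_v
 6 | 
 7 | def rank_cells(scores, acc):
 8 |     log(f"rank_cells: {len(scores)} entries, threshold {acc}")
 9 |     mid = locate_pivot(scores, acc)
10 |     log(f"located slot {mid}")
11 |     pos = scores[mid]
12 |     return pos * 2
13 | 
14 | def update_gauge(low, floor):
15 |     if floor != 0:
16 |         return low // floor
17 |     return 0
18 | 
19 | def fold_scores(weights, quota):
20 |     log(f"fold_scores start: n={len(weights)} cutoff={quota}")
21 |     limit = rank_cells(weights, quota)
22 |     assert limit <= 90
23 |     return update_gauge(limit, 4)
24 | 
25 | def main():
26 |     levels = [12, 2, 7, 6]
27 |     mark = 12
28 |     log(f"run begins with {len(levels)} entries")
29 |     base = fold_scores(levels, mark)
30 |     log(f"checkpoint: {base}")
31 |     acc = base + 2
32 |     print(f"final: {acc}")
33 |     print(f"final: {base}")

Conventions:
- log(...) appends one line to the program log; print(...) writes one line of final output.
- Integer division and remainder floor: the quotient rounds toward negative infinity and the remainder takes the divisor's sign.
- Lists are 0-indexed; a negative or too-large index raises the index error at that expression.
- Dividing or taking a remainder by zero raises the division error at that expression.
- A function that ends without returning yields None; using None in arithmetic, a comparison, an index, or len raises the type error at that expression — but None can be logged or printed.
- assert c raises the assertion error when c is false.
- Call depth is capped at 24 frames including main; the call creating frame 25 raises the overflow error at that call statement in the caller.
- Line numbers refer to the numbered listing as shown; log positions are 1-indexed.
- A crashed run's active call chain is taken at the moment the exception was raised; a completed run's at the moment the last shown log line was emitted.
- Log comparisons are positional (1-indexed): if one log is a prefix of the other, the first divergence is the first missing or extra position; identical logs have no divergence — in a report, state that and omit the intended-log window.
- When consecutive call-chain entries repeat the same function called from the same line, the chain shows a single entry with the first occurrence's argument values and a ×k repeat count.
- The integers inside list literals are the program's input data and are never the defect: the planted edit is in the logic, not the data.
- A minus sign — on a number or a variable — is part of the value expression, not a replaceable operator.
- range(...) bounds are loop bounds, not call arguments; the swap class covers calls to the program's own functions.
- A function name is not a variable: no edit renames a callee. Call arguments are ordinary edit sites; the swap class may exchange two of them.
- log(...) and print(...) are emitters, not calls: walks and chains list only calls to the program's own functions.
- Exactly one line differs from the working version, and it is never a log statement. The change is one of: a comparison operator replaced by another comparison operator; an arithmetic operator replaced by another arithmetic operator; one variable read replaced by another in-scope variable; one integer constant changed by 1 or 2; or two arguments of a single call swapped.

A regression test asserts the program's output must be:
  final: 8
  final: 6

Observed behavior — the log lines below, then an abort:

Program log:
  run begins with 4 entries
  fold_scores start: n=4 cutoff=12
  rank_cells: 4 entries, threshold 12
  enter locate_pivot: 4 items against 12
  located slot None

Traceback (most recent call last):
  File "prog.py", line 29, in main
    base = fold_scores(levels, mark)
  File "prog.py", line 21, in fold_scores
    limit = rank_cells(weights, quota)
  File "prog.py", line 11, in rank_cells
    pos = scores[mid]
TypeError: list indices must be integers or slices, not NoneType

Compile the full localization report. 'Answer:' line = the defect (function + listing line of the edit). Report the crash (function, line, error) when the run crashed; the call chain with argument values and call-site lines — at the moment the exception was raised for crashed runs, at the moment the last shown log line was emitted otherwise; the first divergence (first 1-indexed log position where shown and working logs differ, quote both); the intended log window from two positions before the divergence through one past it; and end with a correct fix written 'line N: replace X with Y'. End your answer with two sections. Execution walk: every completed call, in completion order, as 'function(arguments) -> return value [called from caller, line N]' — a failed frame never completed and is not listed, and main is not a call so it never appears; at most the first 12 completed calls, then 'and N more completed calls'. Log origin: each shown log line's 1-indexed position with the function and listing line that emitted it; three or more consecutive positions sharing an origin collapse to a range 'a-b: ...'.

Answer: the defect is in locate_pivot at line 3.
Key observation: At log position 5 the runs split — shown 'located slot None', but the working version logs 'located slot 0'.
Crash: rank_cells, line 11, TypeError.
Call chain: main -> fold_scores([12, 2, 7, 6], 12) (called at line 29) -> rank_cells([12, 2, 7, 6], 12) (called at line 21).
First divergence: position 5; shown 'located slot None' vs intended 'located slot 0'.
Intended log window:
  3: rank_cells: 4 entries, threshold 12
  4: enter locate_pivot: 4 items against 12
  5: located slot 0
  6: checkpoint: 6
Execution walk:
  locate_pivot([12, 2, 7, 6], 12) -> None  [called from rank_cells, line 9]
Log line origins:
  1: emitted by main (line 28)
  2: emitted by fold_scores (line 20)
  3: emitted by rank_cells (line 8)
  4: emitted by locate_pivot (line 2)
  5: emitted by rank_cells (line 10)
A correct fix: line 3: replace `2` with `0`.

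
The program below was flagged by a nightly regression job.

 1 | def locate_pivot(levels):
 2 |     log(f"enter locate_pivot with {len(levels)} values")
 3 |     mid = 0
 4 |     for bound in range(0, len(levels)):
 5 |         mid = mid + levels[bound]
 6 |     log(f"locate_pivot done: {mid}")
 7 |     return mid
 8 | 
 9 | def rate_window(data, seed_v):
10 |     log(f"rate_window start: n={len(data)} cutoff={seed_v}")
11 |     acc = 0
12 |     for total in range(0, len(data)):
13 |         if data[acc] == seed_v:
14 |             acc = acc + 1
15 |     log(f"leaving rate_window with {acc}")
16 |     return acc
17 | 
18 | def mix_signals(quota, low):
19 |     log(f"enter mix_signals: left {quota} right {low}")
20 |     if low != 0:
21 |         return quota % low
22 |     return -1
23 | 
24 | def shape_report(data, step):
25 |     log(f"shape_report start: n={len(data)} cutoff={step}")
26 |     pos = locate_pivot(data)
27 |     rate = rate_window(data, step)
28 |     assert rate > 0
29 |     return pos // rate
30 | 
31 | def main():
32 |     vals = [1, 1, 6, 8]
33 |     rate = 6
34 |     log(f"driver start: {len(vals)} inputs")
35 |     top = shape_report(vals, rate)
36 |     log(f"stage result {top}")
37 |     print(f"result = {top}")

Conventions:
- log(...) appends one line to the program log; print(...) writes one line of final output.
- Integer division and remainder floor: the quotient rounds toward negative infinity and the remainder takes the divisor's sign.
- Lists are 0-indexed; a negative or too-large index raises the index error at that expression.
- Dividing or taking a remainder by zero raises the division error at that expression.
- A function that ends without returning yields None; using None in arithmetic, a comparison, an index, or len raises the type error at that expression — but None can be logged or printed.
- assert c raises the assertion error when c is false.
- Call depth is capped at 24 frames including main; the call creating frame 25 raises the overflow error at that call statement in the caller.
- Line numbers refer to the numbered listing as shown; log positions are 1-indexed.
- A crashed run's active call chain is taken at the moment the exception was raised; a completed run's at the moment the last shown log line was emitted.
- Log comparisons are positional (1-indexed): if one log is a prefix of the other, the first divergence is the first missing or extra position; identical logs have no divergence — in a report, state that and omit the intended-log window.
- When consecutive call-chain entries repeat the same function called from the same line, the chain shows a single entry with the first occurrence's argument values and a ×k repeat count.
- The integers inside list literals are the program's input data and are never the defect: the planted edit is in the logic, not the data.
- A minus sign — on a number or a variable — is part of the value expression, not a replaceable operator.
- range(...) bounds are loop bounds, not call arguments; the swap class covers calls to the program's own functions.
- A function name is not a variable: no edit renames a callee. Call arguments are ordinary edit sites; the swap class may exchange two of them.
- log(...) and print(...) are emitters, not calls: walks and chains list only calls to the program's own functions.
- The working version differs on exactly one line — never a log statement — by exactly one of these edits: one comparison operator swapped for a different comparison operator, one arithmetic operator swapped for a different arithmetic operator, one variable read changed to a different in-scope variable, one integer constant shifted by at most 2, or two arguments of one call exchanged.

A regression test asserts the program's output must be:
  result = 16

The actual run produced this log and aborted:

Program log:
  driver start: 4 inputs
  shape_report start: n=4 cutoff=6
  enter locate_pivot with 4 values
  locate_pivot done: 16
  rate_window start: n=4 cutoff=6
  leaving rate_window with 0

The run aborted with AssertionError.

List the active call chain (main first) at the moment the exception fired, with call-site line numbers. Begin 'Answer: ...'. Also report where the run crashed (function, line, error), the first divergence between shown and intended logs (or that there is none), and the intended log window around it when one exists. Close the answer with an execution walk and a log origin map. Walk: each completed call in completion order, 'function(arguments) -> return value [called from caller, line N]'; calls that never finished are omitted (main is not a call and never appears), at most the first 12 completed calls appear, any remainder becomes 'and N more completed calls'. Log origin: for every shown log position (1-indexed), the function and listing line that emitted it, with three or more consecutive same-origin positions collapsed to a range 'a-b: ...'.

Answer: main -> shape_report (called at line 35).
Core observation: The log first diverges at position 6: the faulty run prints 'leaving rate_window with 0' where the working version prints 'leaving rate_window with 1'.
Crash: shape_report, line 28, AssertionError.
First divergence: at position 6 the run shows 'leaving rate_window with 0' where the working version logs 'leaving rate_window with 1'.
Intended log window:
  4: locate_pivot done: 16
  5: rate_window start: n=4 cutoff=6
  6: leaving rate_window with 1
  7: stage result 16
Execution walk:
  locate_pivot([1, 1, 6, 8]) -> 16  [called from shape_report, line 26]
  rate_window([1, 1, 6, 8], 6) -> 0  [called from shape_report, line 27]
Origin of each log line:
  1: logged in main at line 34
  2: logged in shape_report at line 25
  3: logged in locate_pivot at line 2
  4: logged in locate_pivot at line 6
  5: logged in rate_window at line 10
  6: logged in rate_window at line 15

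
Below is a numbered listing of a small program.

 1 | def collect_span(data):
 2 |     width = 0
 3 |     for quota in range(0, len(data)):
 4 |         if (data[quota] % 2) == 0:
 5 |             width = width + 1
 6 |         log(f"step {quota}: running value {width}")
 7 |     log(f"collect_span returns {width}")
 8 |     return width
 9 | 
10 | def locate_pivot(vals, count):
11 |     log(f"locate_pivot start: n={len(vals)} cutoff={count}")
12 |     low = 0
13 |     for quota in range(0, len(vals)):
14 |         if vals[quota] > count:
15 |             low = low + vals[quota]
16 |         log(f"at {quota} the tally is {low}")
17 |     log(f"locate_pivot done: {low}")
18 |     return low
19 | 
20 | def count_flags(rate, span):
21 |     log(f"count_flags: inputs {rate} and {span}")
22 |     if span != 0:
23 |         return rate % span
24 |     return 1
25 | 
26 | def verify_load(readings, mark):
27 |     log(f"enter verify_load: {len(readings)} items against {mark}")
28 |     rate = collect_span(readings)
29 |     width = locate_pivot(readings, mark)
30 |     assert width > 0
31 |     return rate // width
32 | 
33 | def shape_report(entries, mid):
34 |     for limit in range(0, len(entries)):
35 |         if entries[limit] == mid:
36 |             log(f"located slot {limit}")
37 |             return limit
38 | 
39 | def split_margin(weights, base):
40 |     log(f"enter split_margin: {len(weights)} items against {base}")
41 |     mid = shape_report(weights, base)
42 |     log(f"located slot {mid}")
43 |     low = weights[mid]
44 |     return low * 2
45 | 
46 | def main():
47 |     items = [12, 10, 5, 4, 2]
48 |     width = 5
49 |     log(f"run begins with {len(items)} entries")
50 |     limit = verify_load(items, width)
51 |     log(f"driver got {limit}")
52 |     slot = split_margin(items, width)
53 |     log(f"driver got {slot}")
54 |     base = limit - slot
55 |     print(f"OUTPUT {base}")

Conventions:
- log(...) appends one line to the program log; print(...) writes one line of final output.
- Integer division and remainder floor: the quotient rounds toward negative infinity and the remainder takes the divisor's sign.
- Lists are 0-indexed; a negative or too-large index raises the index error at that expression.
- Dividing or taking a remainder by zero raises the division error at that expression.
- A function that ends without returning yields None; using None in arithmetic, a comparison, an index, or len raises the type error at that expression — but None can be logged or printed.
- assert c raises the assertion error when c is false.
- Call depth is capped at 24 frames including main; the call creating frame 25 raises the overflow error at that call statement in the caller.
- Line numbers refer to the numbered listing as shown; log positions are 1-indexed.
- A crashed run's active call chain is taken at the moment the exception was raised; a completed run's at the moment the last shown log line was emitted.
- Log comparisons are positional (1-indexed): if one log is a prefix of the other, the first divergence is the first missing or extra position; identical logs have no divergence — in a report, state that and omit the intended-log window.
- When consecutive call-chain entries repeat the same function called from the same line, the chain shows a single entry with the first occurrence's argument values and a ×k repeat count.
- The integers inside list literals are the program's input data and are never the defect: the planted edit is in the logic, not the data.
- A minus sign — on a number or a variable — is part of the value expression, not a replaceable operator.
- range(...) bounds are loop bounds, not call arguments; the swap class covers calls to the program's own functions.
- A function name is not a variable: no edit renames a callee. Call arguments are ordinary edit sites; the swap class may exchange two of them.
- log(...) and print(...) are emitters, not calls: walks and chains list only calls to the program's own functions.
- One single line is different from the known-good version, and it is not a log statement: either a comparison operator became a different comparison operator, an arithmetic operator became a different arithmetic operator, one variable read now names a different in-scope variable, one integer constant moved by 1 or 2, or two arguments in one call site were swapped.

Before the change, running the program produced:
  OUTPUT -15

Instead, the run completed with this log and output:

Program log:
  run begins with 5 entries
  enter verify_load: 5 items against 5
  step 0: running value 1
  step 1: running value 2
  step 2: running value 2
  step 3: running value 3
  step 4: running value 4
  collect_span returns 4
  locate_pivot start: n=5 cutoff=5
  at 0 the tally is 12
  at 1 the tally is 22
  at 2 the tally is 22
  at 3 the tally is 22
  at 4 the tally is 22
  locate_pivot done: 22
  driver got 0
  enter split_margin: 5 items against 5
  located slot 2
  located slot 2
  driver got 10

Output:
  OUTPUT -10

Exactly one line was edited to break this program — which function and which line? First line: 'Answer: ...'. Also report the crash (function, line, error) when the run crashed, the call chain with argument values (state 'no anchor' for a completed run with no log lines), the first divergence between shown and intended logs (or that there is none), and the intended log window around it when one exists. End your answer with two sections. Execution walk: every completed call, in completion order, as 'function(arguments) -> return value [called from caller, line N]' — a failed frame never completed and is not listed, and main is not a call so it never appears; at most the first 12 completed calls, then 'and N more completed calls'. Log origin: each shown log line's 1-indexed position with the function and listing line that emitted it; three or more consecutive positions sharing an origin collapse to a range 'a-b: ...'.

Answer: the defect is in split_margin at line 44.
Core observation: Everything matches until log position 20, which reads 'driver got 10' in place of 'driver got 15'.
Call chain: main.
First divergence: at position 20 the run shows 'driver got 10' where the working version logs 'driver got 15'.
Intended log window:
  18: located slot 2
  19: located slot 2
  20: driver got 15
Execution walk:
  collect_span([12, 10, 5, 4, 2]) -> 4  [called from verify_load, line 28]
  locate_pivot([12, 10, 5, 4, 2], 5) -> 22  [called from verify_load, line 29]
  verify_load([12, 10, 5, 4, 2], 5) -> 0  [called from main, line 50]
  shape_report([12, 10, 5, 4, 2], 5) -> 2  [called from split_margin, line 41]
  split_margin([12, 10, 5, 4, 2], 5) -> 10  [called from main, line 52]
Log line origins:
  1: from main, line 49
  2: from verify_load, line 27
  3-7: from collect_span, line 6
  8: from collect_span, line 7
  9: from locate_pivot, line 11
  10-14: from locate_pivot, line 16
  15: from locate_pivot, line 17
  16: from main, line 51
  17: from split_margin, line 40
  18: from shape_report, line 36
  19: from split_margin, line 42
  20: from main, line 53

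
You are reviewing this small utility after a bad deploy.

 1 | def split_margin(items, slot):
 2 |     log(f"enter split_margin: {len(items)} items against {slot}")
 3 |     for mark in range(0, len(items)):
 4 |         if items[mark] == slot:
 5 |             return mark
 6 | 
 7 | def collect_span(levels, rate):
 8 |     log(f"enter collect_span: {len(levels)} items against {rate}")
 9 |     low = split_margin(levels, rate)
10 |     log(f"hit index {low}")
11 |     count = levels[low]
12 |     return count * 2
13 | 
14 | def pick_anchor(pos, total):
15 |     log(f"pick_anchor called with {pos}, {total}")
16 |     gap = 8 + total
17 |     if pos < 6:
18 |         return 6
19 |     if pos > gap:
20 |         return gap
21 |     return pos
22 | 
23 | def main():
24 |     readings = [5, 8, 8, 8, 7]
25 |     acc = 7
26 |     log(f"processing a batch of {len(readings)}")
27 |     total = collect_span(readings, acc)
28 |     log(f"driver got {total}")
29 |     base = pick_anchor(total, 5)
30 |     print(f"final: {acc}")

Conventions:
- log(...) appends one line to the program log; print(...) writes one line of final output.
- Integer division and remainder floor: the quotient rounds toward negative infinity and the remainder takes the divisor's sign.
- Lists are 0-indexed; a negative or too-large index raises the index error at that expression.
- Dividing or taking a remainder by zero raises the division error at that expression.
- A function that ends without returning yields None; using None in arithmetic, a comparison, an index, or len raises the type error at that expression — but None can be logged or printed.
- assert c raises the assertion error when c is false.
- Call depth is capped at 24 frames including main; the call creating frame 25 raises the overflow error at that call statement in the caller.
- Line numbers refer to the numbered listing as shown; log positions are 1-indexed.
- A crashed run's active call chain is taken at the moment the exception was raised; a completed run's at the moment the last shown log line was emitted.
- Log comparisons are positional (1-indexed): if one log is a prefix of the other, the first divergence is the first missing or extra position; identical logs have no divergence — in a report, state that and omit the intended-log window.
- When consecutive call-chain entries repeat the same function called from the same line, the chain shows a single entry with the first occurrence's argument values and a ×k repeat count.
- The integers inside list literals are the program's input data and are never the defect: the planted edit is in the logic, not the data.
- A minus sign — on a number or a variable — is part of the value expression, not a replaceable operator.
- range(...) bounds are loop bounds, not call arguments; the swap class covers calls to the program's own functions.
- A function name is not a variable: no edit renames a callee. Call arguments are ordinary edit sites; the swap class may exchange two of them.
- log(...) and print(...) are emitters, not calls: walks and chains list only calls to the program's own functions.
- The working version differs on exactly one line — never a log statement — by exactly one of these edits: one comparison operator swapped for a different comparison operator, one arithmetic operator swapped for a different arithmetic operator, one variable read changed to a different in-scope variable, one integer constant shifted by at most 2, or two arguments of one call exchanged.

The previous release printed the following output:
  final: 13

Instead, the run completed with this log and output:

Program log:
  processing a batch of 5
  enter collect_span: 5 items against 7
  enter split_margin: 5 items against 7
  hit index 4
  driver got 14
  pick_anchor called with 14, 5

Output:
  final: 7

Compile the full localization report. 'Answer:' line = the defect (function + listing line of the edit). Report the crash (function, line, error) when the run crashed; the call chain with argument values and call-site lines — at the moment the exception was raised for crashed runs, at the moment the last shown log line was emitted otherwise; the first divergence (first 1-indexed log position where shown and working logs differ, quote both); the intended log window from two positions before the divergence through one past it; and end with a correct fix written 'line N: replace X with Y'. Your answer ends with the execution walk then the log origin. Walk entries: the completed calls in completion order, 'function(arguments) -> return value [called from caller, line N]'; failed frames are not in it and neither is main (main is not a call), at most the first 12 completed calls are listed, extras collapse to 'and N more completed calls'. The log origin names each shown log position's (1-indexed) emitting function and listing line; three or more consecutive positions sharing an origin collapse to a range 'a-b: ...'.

Answer: the defect is in main at line 30.
Key fact: Every logged value matches the working version; the printed result is what differs.
Call chain: main -> pick_anchor(14, 5) (called at line 29).
First divergence: none (the log streams are identical).
Execution walk:
  split_margin([5, 8, 8, 8, 7], 7) -> 4  [called from collect_span, line 9]
  collect_span([5, 8, 8, 8, 7], 7) -> 14  [called from main, line 27]
  pick_anchor(14, 5) -> 13  [called from main, line 29]
Log origins:
  1: logged in main at line 26
  2: logged in collect_span at line 8
  3: logged in split_margin at line 2
  4: logged in collect_span at line 10
  5: logged in main at line 28
  6: logged in pick_anchor at line 15
A correct fix: line 30: replace `acc` with `base`.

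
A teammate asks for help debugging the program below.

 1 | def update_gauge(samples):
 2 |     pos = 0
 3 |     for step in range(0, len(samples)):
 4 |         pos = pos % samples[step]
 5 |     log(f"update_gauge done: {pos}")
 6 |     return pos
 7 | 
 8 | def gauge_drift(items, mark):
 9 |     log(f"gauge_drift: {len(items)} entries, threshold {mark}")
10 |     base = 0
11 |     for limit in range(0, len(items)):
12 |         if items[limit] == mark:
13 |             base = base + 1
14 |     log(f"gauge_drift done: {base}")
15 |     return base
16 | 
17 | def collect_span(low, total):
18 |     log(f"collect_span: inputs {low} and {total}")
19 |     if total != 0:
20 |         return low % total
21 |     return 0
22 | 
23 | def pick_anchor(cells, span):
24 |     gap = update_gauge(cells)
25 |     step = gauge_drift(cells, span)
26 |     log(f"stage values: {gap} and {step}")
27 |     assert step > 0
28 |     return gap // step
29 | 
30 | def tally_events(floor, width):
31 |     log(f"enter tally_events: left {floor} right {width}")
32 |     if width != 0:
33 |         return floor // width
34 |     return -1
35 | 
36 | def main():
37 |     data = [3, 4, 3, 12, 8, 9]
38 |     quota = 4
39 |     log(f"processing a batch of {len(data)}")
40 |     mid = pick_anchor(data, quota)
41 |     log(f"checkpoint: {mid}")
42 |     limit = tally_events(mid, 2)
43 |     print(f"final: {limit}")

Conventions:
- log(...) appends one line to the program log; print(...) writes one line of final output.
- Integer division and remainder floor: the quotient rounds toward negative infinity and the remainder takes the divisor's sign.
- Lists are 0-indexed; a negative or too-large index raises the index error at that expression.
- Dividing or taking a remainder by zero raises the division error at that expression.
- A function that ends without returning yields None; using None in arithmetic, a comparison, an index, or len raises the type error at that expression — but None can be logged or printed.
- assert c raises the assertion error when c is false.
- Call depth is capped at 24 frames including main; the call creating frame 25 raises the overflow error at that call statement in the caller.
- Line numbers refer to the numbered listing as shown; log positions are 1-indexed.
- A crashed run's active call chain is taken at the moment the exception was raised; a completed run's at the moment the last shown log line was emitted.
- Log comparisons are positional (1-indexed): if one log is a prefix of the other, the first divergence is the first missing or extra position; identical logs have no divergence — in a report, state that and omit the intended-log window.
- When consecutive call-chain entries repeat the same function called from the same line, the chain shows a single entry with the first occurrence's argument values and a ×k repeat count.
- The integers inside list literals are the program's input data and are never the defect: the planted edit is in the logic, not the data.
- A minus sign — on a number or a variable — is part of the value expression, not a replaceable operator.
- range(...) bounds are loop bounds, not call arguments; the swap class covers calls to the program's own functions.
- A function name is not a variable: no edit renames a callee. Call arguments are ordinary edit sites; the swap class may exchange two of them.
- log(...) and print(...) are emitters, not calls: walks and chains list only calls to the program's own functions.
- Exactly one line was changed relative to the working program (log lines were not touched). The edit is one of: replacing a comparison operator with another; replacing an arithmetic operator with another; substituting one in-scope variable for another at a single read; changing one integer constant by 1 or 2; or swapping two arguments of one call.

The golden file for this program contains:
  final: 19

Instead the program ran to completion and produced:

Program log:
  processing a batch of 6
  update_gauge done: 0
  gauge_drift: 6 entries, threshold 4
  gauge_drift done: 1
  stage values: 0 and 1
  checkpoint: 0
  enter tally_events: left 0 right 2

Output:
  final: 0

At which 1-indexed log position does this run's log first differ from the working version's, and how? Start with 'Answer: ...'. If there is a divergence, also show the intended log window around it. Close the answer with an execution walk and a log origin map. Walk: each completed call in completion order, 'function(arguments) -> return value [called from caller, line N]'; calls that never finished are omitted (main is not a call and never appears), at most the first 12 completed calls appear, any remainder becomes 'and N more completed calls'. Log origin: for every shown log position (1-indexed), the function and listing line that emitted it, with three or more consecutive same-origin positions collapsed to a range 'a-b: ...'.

Answer: at position 2 the run shows 'update_gauge done: 0' where the working version logs 'update_gauge done: 39'.
Intended log window:
  1: processing a batch of 6
  2: update_gauge done: 39
  3: gauge_drift: 6 entries, threshold 4
Execution walk:
  update_gauge([3, 4, 3, 12, 8, 9]) -> 0  [called from pick_anchor, line 24]
  gauge_drift([3, 4, 3, 12, 8, 9], 4) -> 1  [called from pick_anchor, line 25]
  pick_anchor([3, 4, 3, 12, 8, 9], 4) -> 0  [called from main, line 40]
  tally_events(0, 2) -> 0  [called from main, line 42]
Log origins:
  1: from main, line 39
  2: from update_gauge, line 5
  3: from gauge_drift, line 9
  4: from gauge_drift, line 14
  5: from pick_anchor, line 26
  6: from main, line 41
  7: from tally_events, line 31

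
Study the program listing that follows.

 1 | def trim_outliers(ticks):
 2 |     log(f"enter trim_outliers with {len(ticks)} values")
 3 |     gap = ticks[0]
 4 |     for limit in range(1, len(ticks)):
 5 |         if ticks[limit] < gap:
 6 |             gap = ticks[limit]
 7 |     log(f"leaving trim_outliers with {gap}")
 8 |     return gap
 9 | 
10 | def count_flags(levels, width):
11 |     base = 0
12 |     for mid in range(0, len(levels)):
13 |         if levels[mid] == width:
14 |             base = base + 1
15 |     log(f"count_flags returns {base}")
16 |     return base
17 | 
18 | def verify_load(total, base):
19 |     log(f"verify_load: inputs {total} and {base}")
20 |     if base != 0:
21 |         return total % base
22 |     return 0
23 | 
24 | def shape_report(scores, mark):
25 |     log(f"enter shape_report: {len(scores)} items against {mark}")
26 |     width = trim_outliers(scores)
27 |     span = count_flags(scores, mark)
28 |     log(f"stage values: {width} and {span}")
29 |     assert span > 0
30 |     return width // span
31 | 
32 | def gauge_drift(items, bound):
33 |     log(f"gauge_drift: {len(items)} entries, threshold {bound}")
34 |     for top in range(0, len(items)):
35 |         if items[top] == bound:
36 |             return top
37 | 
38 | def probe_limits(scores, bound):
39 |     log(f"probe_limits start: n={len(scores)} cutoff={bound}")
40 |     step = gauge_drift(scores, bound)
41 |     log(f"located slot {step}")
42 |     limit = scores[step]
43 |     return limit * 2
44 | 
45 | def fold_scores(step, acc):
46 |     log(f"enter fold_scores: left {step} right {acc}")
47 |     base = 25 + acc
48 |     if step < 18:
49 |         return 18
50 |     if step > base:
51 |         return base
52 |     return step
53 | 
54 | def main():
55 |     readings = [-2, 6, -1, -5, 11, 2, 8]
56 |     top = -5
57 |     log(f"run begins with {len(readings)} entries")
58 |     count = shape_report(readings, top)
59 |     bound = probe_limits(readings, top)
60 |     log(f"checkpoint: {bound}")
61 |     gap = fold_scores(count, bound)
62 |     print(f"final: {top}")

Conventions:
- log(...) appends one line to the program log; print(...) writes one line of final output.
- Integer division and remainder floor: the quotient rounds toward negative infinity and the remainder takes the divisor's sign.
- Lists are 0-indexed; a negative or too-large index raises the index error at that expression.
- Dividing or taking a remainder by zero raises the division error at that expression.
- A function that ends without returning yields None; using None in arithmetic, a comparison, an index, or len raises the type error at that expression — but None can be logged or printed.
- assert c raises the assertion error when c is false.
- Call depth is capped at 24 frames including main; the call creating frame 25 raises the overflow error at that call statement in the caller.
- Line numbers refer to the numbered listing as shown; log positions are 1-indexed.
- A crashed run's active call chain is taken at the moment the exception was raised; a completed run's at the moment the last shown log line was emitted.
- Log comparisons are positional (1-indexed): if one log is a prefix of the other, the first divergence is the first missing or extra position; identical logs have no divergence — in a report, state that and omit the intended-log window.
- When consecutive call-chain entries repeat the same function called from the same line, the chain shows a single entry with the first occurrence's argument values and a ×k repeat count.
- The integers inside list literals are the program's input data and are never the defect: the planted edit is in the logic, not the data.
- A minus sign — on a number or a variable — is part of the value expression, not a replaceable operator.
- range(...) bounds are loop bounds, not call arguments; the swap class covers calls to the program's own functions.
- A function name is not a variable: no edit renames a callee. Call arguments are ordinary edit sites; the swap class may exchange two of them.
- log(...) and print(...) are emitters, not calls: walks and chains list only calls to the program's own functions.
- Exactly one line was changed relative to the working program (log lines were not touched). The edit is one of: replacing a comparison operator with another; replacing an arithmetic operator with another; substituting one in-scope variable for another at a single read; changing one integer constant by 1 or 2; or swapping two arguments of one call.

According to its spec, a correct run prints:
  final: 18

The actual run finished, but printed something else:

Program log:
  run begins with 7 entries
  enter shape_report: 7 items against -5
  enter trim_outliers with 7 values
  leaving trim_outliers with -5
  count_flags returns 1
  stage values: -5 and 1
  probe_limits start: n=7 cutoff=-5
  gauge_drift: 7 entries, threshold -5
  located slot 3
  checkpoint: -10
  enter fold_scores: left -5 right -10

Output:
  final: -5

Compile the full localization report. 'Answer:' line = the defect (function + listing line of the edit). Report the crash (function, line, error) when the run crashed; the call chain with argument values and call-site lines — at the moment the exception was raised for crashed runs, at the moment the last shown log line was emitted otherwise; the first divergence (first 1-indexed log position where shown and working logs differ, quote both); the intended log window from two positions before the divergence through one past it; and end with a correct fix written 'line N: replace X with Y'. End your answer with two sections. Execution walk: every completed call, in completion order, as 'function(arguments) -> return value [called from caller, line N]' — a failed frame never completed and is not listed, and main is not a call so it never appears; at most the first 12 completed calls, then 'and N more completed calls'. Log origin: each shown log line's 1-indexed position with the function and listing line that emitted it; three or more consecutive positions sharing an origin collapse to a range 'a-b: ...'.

Answer: the defect is in main at line 62.
The tell: No log line changed; the fault shows up purely in the output.
Call chain: main -> fold_scores(-5, -10) (called at line 61).
First divergence: there is none — every log position agrees.
Execution walk:
  trim_outliers([-2, 6, -1, -5, 11, 2, 8]) -> -5  [called from shape_report, line 26]
  count_flags([-2, 6, -1, -5, 11, 2, 8], -5) -> 1  [called from shape_report, line 27]
  shape_report([-2, 6, -1, -5, 11, 2, 8], -5) -> -5  [called from main, line 58]
  gauge_drift([-2, 6, -1, -5, 11, 2, 8], -5) -> 3  [called from probe_limits, line 40]
  probe_limits([-2, 6, -1, -5, 11, 2, 8], -5) -> -10  [called from main, line 59]
  fold_scores(-5, -10) -> 18  [called from main, line 61]
Log origin:
  1: logged in main at line 57
  2: logged in shape_report at line 25
  3: logged in trim_outliers at line 2
  4: logged in trim_outliers at line 7
  5: logged in count_flags at line 15
  6: logged in shape_report at line 28
  7: logged in probe_limits at line 39
  8: logged in gauge_drift at line 33
  9: logged in probe_limits at line 41
  10: logged in main at line 60
  11: logged in fold_scores at line 46
A correct fix: line 62: replace `top` with `gap`.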